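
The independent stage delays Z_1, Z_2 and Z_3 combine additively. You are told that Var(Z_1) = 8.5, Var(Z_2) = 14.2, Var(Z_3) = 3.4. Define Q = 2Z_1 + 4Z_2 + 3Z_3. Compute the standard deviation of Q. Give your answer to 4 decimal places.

By independence, Var(Q) = (2)²Var(Z_1) + (4)²Var(Z_2) + (3)²Var(Z_3)
= (2)²·8.5 + (4)²·14.2 + (3)²·3.4 = 291.8
sd(Q) = √291.8 ≈ 17.0822

17.0822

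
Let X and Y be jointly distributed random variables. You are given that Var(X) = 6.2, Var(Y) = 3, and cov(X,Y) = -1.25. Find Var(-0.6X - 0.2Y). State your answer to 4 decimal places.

Var(-0.6X - 0.2Y) = (-0.6)²·Var(X) + (-0.2)²·Var(Y) + 2·(-0.6)·(-0.2)·cov(X,Y)
= 0.36·6.2 + 0.04·3 + 0.24·-1.25 = 2.052

2.0520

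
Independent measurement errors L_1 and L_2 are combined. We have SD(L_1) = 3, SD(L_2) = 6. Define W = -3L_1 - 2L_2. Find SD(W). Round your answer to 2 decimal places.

Var(L_1) = 9, Var(L_2) = 36
By independence, Var(W) = (-3)²Var(L_1) + (-2)²Var(L_2)
= (-3)²·9 + (-2)²·36 = 225
SD(W) = √225 ≈ 15.00

15.00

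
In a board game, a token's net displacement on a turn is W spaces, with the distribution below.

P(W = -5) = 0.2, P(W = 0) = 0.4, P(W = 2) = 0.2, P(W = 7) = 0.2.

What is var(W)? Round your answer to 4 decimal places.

E[W] = (-5)(0.2) + (0)(0.4) + (2)(0.2) + (7)(0.2) = 0.8
E[W²] = (-5)²(0.2) + (0)²(0.4) + (2)²(0.2) + (7)²(0.2) = 15.6
var(W) = E[W²] − (E[W])² = 15.6 − (0.8)² = 14.96

14.9600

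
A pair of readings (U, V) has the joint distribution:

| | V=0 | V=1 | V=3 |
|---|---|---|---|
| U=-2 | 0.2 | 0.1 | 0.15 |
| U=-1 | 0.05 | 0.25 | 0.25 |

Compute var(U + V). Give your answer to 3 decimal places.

2.090

E[U] = -1.45,  E[V] = 1.55,  E[UV] = -2.1
var(U) = 2.35 − (-1.45)² = 0.2475;  var(V) = 3.95 − (1.55)² = 1.5475
Cov(U,V) = -2.1 − (-1.45)(1.55) = 0.1475
var(U + V) = (1)²·0.2475 + (1)²·1.5475 + 2·(1)·(1)·0.1475 = 2.09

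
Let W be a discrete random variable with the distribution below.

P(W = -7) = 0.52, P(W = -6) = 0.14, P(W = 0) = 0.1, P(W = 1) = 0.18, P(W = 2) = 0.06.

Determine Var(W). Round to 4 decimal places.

13.4676

E[W] = (-7)(0.52) + (-6)(0.14) + (0)(0.1) + (1)(0.18) + (2)(0.06) = -4.18
E[W²] = (-7)²(0.52) + (-6)²(0.14) + (0)²(0.1) + (1)²(0.18) + (2)²(0.06) = 30.94
Var(W) = E[W²] − (E[W])² = 30.94 − (-4.18)² = 13.4676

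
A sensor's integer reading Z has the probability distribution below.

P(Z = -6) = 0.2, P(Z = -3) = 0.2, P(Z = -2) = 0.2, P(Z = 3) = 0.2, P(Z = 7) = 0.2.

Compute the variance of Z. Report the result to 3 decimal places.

E[Z] = (-6)(0.2) + (-3)(0.2) + (-2)(0.2) + (3)(0.2) + (7)(0.2) = -0.2
E[Z²] = (-6)²(0.2) + (-3)²(0.2) + (-2)²(0.2) + (3)²(0.2) + (7)²(0.2) = 21.4
Var(Z) = E[Z²] − (E[Z])² = 21.4 − (-0.2)² = 21.36

21.360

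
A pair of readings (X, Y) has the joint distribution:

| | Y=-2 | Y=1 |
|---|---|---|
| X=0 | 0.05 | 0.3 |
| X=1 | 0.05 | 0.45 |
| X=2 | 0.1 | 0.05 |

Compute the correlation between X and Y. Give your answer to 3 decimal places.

E[X] = 0.8,  E[Y] = 0.4
E[XY] = 0.05
cov(X,Y) = E[XY] − E[X]E[Y] = 0.05 − (0.8)(0.4) = -0.27
V(X) = 0.46,  V(Y) = 1.44
ρ = -0.27 / √(0.46·1.44) ≈ -0.332

-0.332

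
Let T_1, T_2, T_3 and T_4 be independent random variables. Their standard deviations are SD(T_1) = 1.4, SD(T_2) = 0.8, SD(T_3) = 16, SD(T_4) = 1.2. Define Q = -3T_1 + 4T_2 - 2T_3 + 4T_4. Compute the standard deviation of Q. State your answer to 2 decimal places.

32.79

Var(T_1) = 1.96, Var(T_2) = 0.64, Var(T_3) = 256, Var(T_4) = 1.44
By independence, Var(Q) = (-3)²Var(T_1) + (4)²Var(T_2) + (-2)²Var(T_3) + (4)²Var(T_4)
= (-3)²·1.96 + (4)²·0.64 + (-2)²·256 + (4)²·1.44 = 1074.92
SD(Q) = √1074.92 ≈ 32.79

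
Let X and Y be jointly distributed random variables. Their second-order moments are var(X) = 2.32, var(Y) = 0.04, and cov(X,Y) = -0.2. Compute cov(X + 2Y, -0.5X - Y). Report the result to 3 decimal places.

-0.840

cov(X + 2Y, -0.5X - Y) = (1)(-0.5)var(X) + (2)(-1)var(Y) + [(1)(-1) + (2)(-0.5)]cov(X,Y)
= -0.5·2.32 + -2·0.04 + -2·-0.2 = -0.84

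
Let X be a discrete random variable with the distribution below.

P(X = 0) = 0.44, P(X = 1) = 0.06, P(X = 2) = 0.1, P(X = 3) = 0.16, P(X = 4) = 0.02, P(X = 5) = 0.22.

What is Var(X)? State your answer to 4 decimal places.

4.0336

E[X] = (0)(0.44) + (1)(0.06) + (2)(0.1) + (3)(0.16) + (4)(0.02) + (5)(0.22) = 1.92
E[X²] = (0)²(0.44) + (1)²(0.06) + (2)²(0.1) + (3)²(0.16) + (4)²(0.02) + (5)²(0.22) = 7.72
Var(X) = E[X²] − (E[X])² = 7.72 − (1.92)² = 4.0336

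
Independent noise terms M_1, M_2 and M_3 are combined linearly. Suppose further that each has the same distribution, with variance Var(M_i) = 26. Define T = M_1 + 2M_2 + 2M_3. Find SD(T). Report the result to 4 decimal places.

By independence, Var(T) = (1)²Var(M_1) + (2)²Var(M_2) + (2)²Var(M_3)
= (1)²·26 + (2)²·26 + (2)²·26 = 234
SD(T) = √234 ≈ 15.2971

15.2971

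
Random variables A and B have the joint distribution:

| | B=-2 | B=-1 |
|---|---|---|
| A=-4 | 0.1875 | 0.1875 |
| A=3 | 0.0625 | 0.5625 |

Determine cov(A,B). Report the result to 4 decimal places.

0.6563

E[A] = 0.375,  E[B] = -1.25
E[AB] = 0.1875
cov(A,B) = E[AB] − E[A]E[B] = 0.1875 − (0.375)(-1.25) = 0.65625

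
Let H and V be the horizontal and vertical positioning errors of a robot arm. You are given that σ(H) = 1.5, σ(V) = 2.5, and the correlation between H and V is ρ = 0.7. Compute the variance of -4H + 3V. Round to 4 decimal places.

var(H) = (1.5)² = 2.25;  var(V) = (2.5)² = 6.25
cov(H,V) = ρ·σ(H)·σ(V) = 0.7·1.5·2.5 = 2.625
var(-4H + 3V) = (-4)²·var(H) + (3)²·var(V) + 2·(-4)·(3)·cov(H,V)
= 16·2.25 + 9·6.25 + -24·2.625 = 29.25

29.2500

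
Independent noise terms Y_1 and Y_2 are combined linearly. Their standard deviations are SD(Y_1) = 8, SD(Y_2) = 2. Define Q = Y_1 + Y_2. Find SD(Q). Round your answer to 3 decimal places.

8.246

Var(Y_1) = 64, Var(Y_2) = 4
By independence, Var(Q) = (1)²Var(Y_1) + (1)²Var(Y_2)
= (1)²·64 + (1)²·4 = 68
SD(Q) = √68 ≈ 8.246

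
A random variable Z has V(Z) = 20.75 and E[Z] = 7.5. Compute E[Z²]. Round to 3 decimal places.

77.000

E[Z²] = V(Z) + (E[Z])² = 20.75 + (7.5)² = 77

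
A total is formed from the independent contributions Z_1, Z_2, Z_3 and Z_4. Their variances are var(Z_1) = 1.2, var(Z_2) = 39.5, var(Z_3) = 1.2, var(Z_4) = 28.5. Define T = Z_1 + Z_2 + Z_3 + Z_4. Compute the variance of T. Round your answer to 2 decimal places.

70.40

By independence, var(T) = (1)²var(Z_1) + (1)²var(Z_2) + (1)²var(Z_3) + (1)²var(Z_4)
= (1)²·1.2 + (1)²·39.5 + (1)²·1.2 + (1)²·28.5 = 70.4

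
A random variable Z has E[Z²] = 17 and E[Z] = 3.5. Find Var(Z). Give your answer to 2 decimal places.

4.75

Var(Z) = 17 − (3.5)² = 4.75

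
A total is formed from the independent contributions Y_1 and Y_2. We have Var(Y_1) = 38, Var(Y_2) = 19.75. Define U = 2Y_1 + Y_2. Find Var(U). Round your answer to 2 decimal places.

By independence, Var(U) = (2)²Var(Y_1) + (1)²Var(Y_2)
= (2)²·38 + (1)²·19.75 = 171.75

171.75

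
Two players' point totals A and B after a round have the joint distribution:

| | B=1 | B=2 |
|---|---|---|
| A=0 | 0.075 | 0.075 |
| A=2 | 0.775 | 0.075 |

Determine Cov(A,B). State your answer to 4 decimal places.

-0.1050

E[A] = 1.7,  E[B] = 1.15
E[AB] = 1.85
Cov(A,B) = E[AB] − E[A]E[B] = 1.85 − (1.7)(1.15) = -0.105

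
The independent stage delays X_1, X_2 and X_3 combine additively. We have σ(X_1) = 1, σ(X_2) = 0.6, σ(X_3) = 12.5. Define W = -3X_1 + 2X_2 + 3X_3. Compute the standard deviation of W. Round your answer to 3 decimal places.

37.639

V(X_1) = 1, V(X_2) = 0.36, V(X_3) = 156.25
By independence, V(W) = (-3)²V(X_1) + (2)²V(X_2) + (3)²V(X_3)
= (-3)²·1 + (2)²·0.36 + (3)²·156.25 = 1416.69
σ(W) = √1416.69 ≈ 37.639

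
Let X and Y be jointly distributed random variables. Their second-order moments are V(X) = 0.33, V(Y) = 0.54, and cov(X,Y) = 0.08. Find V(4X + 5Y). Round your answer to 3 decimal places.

21.980

V(4X + 5Y) = (4)²·V(X) + (5)²·V(Y) + 2·(4)·(5)·cov(X,Y)
= 16·0.33 + 25·0.54 + 40·0.08 = 21.98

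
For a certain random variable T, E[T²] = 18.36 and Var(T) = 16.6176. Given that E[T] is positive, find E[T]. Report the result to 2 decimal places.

(E[T])² = E[T²] − Var(T) = 18.36 − 16.6176 = 1.7424
E[T] = √1.7424 = 1.32

1.32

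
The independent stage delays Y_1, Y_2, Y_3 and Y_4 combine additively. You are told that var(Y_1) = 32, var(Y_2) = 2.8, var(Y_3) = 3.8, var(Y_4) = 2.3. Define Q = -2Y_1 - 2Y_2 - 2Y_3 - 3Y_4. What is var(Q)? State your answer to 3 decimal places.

By independence, var(Q) = (-2)²var(Y_1) + (-2)²var(Y_2) + (-2)²var(Y_3) + (-3)²var(Y_4)
= (-2)²·32 + (-2)²·2.8 + (-2)²·3.8 + (-3)²·2.3 = 175.1

175.100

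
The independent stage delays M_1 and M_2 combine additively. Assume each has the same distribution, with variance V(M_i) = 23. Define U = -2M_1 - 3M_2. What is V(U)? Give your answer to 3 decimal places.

299.000

By independence, V(U) = (-2)²V(M_1) + (-3)²V(M_2)
= (-2)²·23 + (-3)²·23 = 299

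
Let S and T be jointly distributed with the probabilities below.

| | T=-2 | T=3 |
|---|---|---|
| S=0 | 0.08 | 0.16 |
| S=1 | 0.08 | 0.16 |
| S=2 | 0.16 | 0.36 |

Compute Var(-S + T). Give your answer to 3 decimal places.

6.026

E[S] = 1.28,  E[T] = 1.4,  E[ST] = 1.84
Var(S) = 2.32 − (1.28)² = 0.6816;  Var(T) = 7.4 − (1.4)² = 5.44
cov(S,T) = 1.84 − (1.28)(1.4) = 0.048
Var(-S + T) = (-1)²·0.6816 + (1)²·5.44 + 2·(-1)·(1)·0.048 = 6.0256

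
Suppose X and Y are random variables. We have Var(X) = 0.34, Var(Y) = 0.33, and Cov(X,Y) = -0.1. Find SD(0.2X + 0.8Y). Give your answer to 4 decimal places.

Var(0.2X + 0.8Y) = (0.2)²·Var(X) + (0.8)²·Var(Y) + 2·(0.2)·(0.8)·Cov(X,Y)
= 0.04·0.34 + 0.64·0.33 + 0.32·-0.1 = 0.1928
SD(0.2X + 0.8Y) = √0.1928 ≈ 0.4391

0.4391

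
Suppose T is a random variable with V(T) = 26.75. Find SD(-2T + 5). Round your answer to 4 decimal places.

V(-2T + 5) = (-2)²·26.75 = 107
SD(-2T + 5) = √107 ≈ 10.3441

10.3441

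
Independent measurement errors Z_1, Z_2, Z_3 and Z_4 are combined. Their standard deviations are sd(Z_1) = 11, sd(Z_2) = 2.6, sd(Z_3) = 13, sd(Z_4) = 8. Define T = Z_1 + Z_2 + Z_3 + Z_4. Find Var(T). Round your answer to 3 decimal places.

Var(Z_1) = 121, Var(Z_2) = 6.76, Var(Z_3) = 169, Var(Z_4) = 64
By independence, Var(T) = (1)²Var(Z_1) + (1)²Var(Z_2) + (1)²Var(Z_3) + (1)²Var(Z_4)
= (1)²·121 + (1)²·6.76 + (1)²·169 + (1)²·64 = 360.76

360.760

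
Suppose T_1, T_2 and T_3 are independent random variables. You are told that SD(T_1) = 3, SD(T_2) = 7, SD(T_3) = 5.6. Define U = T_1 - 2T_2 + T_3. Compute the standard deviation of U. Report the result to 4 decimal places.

15.3740

Var(T_1) = 9, Var(T_2) = 49, Var(T_3) = 31.36
By independence, Var(U) = (1)²Var(T_1) + (-2)²Var(T_2) + (1)²Var(T_3)
= (1)²·9 + (-2)²·49 + (1)²·31.36 = 236.36
SD(U) = √236.36 ≈ 15.3740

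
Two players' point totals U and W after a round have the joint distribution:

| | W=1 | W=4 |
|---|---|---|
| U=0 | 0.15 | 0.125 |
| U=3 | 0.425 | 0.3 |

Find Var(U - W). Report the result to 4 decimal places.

E[U] = 2.175,  E[W] = 2.275,  E[UW] = 4.875
Var(U) = 6.525 − (2.175)² = 1.794375;  Var(W) = 7.375 − (2.275)² = 2.199375
cov(U,W) = 4.875 − (2.175)(2.275) = -0.073125
Var(U - W) = (1)²·1.794375 + (-1)²·2.199375 + 2·(1)·(-1)·-0.073125 = 4.14

4.1400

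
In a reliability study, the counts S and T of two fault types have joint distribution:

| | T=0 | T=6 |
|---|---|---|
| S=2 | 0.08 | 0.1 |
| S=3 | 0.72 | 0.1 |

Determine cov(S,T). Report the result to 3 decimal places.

-0.384

E[S] = 2.82,  E[T] = 1.2
E[ST] = 3
cov(S,T) = E[ST] − E[S]E[T] = 3 − (2.82)(1.2) = -0.384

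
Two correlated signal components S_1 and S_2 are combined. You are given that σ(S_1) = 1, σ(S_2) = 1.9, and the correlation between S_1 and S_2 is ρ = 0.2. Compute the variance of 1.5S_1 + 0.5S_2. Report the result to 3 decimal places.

var(S_1) = (1)² = 1;  var(S_2) = (1.9)² = 3.61
Cov(S_1,S_2) = ρ·σ(S_1)·σ(S_2) = 0.2·1·1.9 = 0.38
var(1.5S_1 + 0.5S_2) = (1.5)²·var(S_1) + (0.5)²·var(S_2) + 2·(1.5)·(0.5)·Cov(S_1,S_2)
= 2.25·1 + 0.25·3.61 + 1.5·0.38 = 3.7225

3.723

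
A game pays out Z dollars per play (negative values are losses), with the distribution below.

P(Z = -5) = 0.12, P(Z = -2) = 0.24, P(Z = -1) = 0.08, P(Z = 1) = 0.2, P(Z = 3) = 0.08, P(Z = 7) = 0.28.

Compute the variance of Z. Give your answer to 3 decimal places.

E[Z] = (-5)(0.12) + (-2)(0.24) + (-1)(0.08) + (1)(0.2) + (3)(0.08) + (7)(0.28) = 1.24
E[Z²] = (-5)²(0.12) + (-2)²(0.24) + (-1)²(0.08) + (1)²(0.2) + (3)²(0.08) + (7)²(0.28) = 18.68
Var(Z) = E[Z²] − (E[Z])² = 18.68 − (1.24)² = 17.1424

17.142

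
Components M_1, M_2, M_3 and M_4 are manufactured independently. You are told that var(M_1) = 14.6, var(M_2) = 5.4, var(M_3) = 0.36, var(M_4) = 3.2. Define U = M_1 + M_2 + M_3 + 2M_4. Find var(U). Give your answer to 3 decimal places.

33.160

By independence, var(U) = (1)²var(M_1) + (1)²var(M_2) + (1)²var(M_3) + (2)²var(M_4)
= (1)²·14.6 + (1)²·5.4 + (1)²·0.36 + (2)²·3.2 = 33.16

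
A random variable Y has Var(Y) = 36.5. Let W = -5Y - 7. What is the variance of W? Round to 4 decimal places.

Var(-5Y - 7) = (-5)²·Var(Y) = 25·36.5 = 912.5

912.5000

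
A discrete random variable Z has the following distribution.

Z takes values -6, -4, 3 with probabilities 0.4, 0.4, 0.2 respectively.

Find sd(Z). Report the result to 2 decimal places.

3.32

E[Z] = (-6)(0.4) + (-4)(0.4) + (3)(0.2) = -3.4
E[Z²] = (-6)²(0.4) + (-4)²(0.4) + (3)²(0.2) = 22.6
Var(Z) = E[Z²] − (E[Z])² = 22.6 − (-3.4)² = 11.04
sd(Z) = √11.04 ≈ 3.32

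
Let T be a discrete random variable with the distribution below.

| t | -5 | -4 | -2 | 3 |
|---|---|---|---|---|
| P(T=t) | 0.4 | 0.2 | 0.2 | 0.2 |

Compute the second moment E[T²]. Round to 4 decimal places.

15.8000

E[T²] = (-5)²(0.4) + (-4)²(0.2) + (-2)²(0.2) + (3)²(0.2) = 15.8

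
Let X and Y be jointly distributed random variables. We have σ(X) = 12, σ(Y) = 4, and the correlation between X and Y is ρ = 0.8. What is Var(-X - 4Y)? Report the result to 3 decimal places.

Var(X) = (12)² = 144;  Var(Y) = (4)² = 16
Cov(X,Y) = ρ·σ(X)·σ(Y) = 0.8·12·4 = 38.4
Var(-X - 4Y) = (-1)²·Var(X) + (-4)²·Var(Y) + 2·(-1)·(-4)·Cov(X,Y)
= 1·144 + 16·16 + 8·38.4 = 707.2

707.200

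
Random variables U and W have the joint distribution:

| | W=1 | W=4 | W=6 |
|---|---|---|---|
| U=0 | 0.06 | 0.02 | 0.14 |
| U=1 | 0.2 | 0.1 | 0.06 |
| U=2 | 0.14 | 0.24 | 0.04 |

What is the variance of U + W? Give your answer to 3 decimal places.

E[U] = 1.2,  E[W] = 3.28,  E[UW] = 3.64
var(U) = 2.04 − (1.2)² = 0.6;  var(W) = 14.8 − (3.28)² = 4.0416
Cov(U,W) = 3.64 − (1.2)(3.28) = -0.296
var(U + W) = (1)²·0.6 + (1)²·4.0416 + 2·(1)·(1)·-0.296 = 4.0496

4.050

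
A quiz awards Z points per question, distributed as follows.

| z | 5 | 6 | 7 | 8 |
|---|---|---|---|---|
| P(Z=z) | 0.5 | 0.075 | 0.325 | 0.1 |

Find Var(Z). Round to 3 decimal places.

1.224

E[Z] = (5)(0.5) + (6)(0.075) + (7)(0.325) + (8)(0.1) = 6.025
E[Z²] = (5)²(0.5) + (6)²(0.075) + (7)²(0.325) + (8)²(0.1) = 37.525
Var(Z) = E[Z²] − (E[Z])² = 37.525 − (6.025)² = 1.224375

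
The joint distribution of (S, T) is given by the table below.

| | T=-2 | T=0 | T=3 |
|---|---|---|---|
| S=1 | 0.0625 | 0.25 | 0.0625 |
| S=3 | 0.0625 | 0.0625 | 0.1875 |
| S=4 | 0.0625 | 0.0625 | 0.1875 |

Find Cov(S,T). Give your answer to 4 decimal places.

E[S] = 2.5625,  E[T] = 0.9375
E[ST] = 3.125
Cov(S,T) = E[ST] − E[S]E[T] = 3.125 − (2.5625)(0.9375) = 0.72265625

0.7227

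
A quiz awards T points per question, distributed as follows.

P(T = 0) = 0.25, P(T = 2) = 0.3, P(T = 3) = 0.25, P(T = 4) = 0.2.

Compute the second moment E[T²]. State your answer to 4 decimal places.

E[T²] = (0)²(0.25) + (2)²(0.3) + (3)²(0.25) + (4)²(0.2) = 6.65

6.6500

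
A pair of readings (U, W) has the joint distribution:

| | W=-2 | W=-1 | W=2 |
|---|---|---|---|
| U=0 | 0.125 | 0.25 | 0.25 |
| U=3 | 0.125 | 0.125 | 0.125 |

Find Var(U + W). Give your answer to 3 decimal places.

4.500

E[U] = 1.125,  E[W] = -0.125,  E[UW] = -0.375
Var(U) = 3.375 − (1.125)² = 2.109375;  Var(W) = 2.875 − (-0.125)² = 2.859375
Cov(U,W) = -0.375 − (1.125)(-0.125) = -0.234375
Var(U + W) = (1)²·2.109375 + (1)²·2.859375 + 2·(1)·(1)·-0.234375 = 4.5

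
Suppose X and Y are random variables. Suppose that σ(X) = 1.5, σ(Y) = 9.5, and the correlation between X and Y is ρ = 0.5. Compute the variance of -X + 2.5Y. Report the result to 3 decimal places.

Var(X) = (1.5)² = 2.25;  Var(Y) = (9.5)² = 90.25
cov(X,Y) = ρ·σ(X)·σ(Y) = 0.5·1.5·9.5 = 7.125
Var(-X + 2.5Y) = (-1)²·Var(X) + (2.5)²·Var(Y) + 2·(-1)·(2.5)·cov(X,Y)
= 1·2.25 + 6.25·90.25 + -5·7.125 = 530.6875

530.688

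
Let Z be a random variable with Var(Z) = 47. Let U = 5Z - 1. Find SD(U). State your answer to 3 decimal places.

Var(5Z - 1) = (5)²·47 = 1175
SD(U) = √1175 ≈ 34.278

34.278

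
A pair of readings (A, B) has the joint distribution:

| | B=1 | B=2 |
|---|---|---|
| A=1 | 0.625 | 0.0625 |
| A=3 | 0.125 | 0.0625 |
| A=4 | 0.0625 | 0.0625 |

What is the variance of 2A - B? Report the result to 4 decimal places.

E[A] = 1.75,  E[B] = 1.1875,  E[AB] = 2.25
V(A) = 4.375 − (1.75)² = 1.3125;  V(B) = 1.5625 − (1.1875)² = 0.15234375
cov(A,B) = 2.25 − (1.75)(1.1875) = 0.171875
V(2A - B) = (2)²·1.3125 + (-1)²·0.15234375 + 2·(2)·(-1)·0.171875 = 4.71484375

4.7148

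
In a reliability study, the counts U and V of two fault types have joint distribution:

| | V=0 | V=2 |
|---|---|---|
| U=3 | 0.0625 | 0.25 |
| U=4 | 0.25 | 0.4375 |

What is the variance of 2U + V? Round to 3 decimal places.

E[U] = 3.6875,  E[V] = 1.375,  E[UV] = 5
Var(U) = 13.8125 − (3.6875)² = 0.21484375;  Var(V) = 2.75 − (1.375)² = 0.859375
cov(U,V) = 5 − (3.6875)(1.375) = -0.0703125
Var(2U + V) = (2)²·0.21484375 + (1)²·0.859375 + 2·(2)·(1)·-0.0703125 = 1.4375

1.438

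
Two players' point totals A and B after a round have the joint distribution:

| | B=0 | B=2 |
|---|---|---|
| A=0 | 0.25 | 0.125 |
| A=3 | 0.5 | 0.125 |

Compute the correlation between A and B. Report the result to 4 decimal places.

E[A] = 1.875,  E[B] = 0.5
E[AB] = 0.75
Cov(A,B) = E[AB] − E[A]E[B] = 0.75 − (1.875)(0.5) = -0.1875
var(A) = 2.109375,  var(B) = 0.75
ρ = -0.1875 / √(2.109375·0.75) ≈ -0.1491

-0.1491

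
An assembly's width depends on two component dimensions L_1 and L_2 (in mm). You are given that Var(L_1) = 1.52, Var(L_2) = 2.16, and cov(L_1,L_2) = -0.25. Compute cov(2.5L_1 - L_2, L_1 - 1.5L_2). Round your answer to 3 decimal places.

8.228

cov(2.5L_1 - L_2, L_1 - 1.5L_2) = (2.5)(1)Var(L_1) + (-1)(-1.5)Var(L_2) + [(2.5)(-1.5) + (-1)(1)]cov(L_1,L_2)
= 2.5·1.52 + 1.5·2.16 + -4.75·-0.25 = 8.2275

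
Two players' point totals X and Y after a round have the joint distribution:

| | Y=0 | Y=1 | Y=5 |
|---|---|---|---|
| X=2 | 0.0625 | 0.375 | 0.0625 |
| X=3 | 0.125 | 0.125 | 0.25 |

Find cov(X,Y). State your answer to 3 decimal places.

0.344

E[X] = 2.5,  E[Y] = 2.0625
E[XY] = 5.5
cov(X,Y) = E[XY] − E[X]E[Y] = 5.5 − (2.5)(2.0625) = 0.34375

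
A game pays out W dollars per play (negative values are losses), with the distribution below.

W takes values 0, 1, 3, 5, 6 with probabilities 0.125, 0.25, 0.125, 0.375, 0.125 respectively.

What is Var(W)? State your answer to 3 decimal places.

E[W] = (0)(0.125) + (1)(0.25) + (3)(0.125) + (5)(0.375) + (6)(0.125) = 3.25
E[W²] = (0)²(0.125) + (1)²(0.25) + (3)²(0.125) + (5)²(0.375) + (6)²(0.125) = 15.25
Var(W) = E[W²] − (E[W])² = 15.25 − (3.25)² = 4.6875

4.688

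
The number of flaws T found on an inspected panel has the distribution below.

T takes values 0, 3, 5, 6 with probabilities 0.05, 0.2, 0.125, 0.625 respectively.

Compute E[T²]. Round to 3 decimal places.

27.425

E[T²] = (0)²(0.05) + (3)²(0.2) + (5)²(0.125) + (6)²(0.625) = 27.425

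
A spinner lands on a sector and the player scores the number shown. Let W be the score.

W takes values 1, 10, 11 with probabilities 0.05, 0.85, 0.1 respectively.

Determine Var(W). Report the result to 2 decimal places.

E[W] = (1)(0.05) + (10)(0.85) + (11)(0.1) = 9.65
E[W²] = (1)²(0.05) + (10)²(0.85) + (11)²(0.1) = 97.15
Var(W) = E[W²] − (E[W])² = 97.15 − (9.65)² = 4.0275

4.03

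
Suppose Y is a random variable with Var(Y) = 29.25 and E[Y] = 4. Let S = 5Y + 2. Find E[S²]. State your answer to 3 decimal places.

E[5Y + 2] = 5·4 + 2 = 22
Var(5Y + 2) = (5)²·29.25 = 731.25
E[S²] = Var(S) + (E[S])² = 731.25 + (22)² = 1215.25

1215.250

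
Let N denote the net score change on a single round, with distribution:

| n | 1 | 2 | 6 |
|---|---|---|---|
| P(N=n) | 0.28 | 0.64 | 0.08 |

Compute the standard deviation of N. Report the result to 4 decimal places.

1.2484

E[N] = (1)(0.28) + (2)(0.64) + (6)(0.08) = 2.04
E[N²] = (1)²(0.28) + (2)²(0.64) + (6)²(0.08) = 5.72
V(N) = E[N²] − (E[N])² = 5.72 − (2.04)² = 1.5584
sd(N) = √1.5584 ≈ 1.2484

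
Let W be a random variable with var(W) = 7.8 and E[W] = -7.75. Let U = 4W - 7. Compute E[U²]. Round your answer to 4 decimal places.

1568.8000

E[4W - 7] = 4·-7.75 − 7 = -38
var(4W - 7) = (4)²·7.8 = 124.8
E[U²] = var(U) + (E[U])² = 124.8 + (-38)² = 1568.8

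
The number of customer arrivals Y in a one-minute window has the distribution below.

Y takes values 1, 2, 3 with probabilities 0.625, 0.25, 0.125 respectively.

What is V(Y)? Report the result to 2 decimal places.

0.50

E[Y] = (1)(0.625) + (2)(0.25) + (3)(0.125) = 1.5
E[Y²] = (1)²(0.625) + (2)²(0.25) + (3)²(0.125) = 2.75
V(Y) = E[Y²] − (E[Y])² = 2.75 − (1.5)² = 0.5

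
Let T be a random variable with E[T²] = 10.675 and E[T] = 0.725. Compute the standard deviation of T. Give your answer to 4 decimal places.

Var(T) = 10.675 − (0.725)² = 10.149375
SD(T) = √10.149375 ≈ 3.1858

3.1858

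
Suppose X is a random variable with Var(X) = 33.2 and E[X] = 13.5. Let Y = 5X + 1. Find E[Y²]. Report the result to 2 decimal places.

E[5X + 1] = 5·13.5 + 1 = 68.5
Var(5X + 1) = (5)²·33.2 = 830
E[Y²] = Var(Y) + (E[Y])² = 830 + (68.5)² = 5522.25

5522.25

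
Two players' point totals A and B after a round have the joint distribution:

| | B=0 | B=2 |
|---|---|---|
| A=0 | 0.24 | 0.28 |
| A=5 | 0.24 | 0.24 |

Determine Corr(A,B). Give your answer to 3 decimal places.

E[A] = 2.4,  E[B] = 1.04
E[AB] = 2.4
Cov(A,B) = E[AB] − E[A]E[B] = 2.4 − (2.4)(1.04) = -0.096
var(A) = 6.24,  var(B) = 0.9984
ρ = -0.096 / √(6.24·0.9984) ≈ -0.038

-0.038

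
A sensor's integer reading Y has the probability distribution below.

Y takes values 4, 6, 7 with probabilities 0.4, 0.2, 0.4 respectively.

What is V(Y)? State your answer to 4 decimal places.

E[Y] = (4)(0.4) + (6)(0.2) + (7)(0.4) = 5.6
E[Y²] = (4)²(0.4) + (6)²(0.2) + (7)²(0.4) = 33.2
V(Y) = E[Y²] − (E[Y])² = 33.2 − (5.6)² = 1.84

1.8400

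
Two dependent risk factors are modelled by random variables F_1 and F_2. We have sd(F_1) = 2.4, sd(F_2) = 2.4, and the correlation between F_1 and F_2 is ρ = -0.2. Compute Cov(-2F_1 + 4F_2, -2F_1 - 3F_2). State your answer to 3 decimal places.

Var(F_1) = (2.4)² = 5.76;  Var(F_2) = (2.4)² = 5.76
Cov(F_1,F_2) = ρ·sd(F_1)·sd(F_2) = -0.2·2.4·2.4 = -1.152
Cov(-2F_1 + 4F_2, -2F_1 - 3F_2) = (-2)(-2)Var(F_1) + (4)(-3)Var(F_2) + [(-2)(-3) + (4)(-2)]Cov(F_1,F_2)
= 4·5.76 + -12·5.76 + -2·-1.152 = -43.776

-43.776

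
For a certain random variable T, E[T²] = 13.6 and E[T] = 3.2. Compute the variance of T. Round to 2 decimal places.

3.36

Var(T) = 13.6 − (3.2)² = 3.36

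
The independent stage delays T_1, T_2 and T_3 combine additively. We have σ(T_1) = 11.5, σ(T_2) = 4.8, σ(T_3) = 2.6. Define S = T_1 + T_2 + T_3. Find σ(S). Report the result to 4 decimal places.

var(T_1) = 132.25, var(T_2) = 23.04, var(T_3) = 6.76
By independence, var(S) = (1)²var(T_1) + (1)²var(T_2) + (1)²var(T_3)
= (1)²·132.25 + (1)²·23.04 + (1)²·6.76 = 162.05
σ(S) = √162.05 ≈ 12.7299

12.7299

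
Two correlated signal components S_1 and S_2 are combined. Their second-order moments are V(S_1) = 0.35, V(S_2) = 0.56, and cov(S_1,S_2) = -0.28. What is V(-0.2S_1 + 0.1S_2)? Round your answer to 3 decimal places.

V(-0.2S_1 + 0.1S_2) = (-0.2)²·V(S_1) + (0.1)²·V(S_2) + 2·(-0.2)·(0.1)·cov(S_1,S_2)
= 0.04·0.35 + 0.01·0.56 + -0.04·-0.28 = 0.0308

0.031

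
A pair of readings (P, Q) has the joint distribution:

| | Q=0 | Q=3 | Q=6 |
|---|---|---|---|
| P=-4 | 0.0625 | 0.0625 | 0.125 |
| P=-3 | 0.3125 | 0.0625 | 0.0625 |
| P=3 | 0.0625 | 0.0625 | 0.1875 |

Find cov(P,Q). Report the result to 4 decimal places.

2.3672

E[P] = -1.375,  E[Q] = 2.8125
E[PQ] = -1.5
cov(P,Q) = E[PQ] − E[P]E[Q] = -1.5 − (-1.375)(2.8125) = 2.3671875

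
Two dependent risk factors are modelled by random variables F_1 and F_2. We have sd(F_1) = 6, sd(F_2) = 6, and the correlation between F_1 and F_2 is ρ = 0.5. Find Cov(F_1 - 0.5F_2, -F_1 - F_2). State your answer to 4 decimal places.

-27.0000

Var(F_1) = (6)² = 36;  Var(F_2) = (6)² = 36
Cov(F_1,F_2) = ρ·sd(F_1)·sd(F_2) = 0.5·6·6 = 18
Cov(F_1 - 0.5F_2, -F_1 - F_2) = (1)(-1)Var(F_1) + (-0.5)(-1)Var(F_2) + [(1)(-1) + (-0.5)(-1)]Cov(F_1,F_2)
= -1·36 + 0.5·36 + -0.5·18 = -27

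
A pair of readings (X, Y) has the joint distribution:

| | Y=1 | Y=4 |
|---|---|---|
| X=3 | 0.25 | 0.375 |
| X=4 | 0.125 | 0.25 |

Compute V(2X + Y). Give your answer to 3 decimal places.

E[X] = 3.375,  E[Y] = 2.875,  E[XY] = 9.75
V(X) = 11.625 − (3.375)² = 0.234375;  V(Y) = 10.375 − (2.875)² = 2.109375
Cov(X,Y) = 9.75 − (3.375)(2.875) = 0.046875
V(2X + Y) = (2)²·0.234375 + (1)²·2.109375 + 2·(2)·(1)·0.046875 = 3.234375

3.234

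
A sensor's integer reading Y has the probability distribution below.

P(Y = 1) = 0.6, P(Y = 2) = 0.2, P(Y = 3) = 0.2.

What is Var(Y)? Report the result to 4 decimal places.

E[Y] = (1)(0.6) + (2)(0.2) + (3)(0.2) = 1.6
E[Y²] = (1)²(0.6) + (2)²(0.2) + (3)²(0.2) = 3.2
Var(Y) = E[Y²] − (E[Y])² = 3.2 − (1.6)² = 0.64

0.6400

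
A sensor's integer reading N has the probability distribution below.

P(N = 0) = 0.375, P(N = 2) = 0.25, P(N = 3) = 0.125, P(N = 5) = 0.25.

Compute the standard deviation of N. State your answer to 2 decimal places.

1.96

E[N] = (0)(0.375) + (2)(0.25) + (3)(0.125) + (5)(0.25) = 2.125
E[N²] = (0)²(0.375) + (2)²(0.25) + (3)²(0.125) + (5)²(0.25) = 8.375
V(N) = E[N²] − (E[N])² = 8.375 − (2.125)² = 3.859375
SD(N) = √3.859375 ≈ 1.96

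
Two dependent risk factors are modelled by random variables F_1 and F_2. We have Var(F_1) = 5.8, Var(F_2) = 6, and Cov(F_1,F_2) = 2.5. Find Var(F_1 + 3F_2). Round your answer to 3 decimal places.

Var(F_1 + 3F_2) = (1)²·Var(F_1) + (3)²·Var(F_2) + 2·(1)·(3)·Cov(F_1,F_2)
= 1·5.8 + 9·6 + 6·2.5 = 74.8

74.800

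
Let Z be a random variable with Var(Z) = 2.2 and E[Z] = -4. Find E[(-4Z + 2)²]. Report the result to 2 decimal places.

E[-4Z + 2] = -4·-4 + 2 = 18
Var(-4Z + 2) = (-4)²·2.2 = 35.2
E[(-4Z + 2)²] = Var((-4Z + 2)) + (E[(-4Z + 2)])² = 35.2 + (18)² = 359.2

359.20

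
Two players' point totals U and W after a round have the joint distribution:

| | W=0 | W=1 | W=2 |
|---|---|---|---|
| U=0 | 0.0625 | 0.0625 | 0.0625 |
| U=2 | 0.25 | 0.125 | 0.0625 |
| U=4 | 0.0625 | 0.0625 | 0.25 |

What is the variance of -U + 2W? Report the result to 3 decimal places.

E[U] = 2.375,  E[W] = 1,  E[UW] = 2.75
Var(U) = 7.75 − (2.375)² = 2.109375;  Var(W) = 1.75 − (1)² = 0.75
cov(U,W) = 2.75 − (2.375)(1) = 0.375
Var(-U + 2W) = (-1)²·2.109375 + (2)²·0.75 + 2·(-1)·(2)·0.375 = 3.609375

3.609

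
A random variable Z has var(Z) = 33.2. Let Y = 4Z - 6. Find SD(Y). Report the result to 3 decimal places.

var(4Z - 6) = (4)²·33.2 = 531.2
SD(Y) = √531.2 ≈ 23.048

23.048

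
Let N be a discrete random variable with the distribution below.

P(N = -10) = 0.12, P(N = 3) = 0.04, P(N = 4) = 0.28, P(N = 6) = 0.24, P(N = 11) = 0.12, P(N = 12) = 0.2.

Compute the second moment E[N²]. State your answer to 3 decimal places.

68.800

E[N²] = (-10)²(0.12) + (3)²(0.04) + (4)²(0.28) + (6)²(0.24) + (11)²(0.12) + (12)²(0.2) = 68.8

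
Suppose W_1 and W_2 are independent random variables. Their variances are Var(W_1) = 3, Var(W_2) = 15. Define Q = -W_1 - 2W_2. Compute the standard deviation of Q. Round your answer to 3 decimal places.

By independence, Var(Q) = (-1)²Var(W_1) + (-2)²Var(W_2)
= (-1)²·3 + (-2)²·15 = 63
sd(Q) = √63 ≈ 7.937

7.937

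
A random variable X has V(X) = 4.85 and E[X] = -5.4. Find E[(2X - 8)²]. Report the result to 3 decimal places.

E[2X - 8] = 2·-5.4 − 8 = -18.8
V(2X - 8) = (2)²·4.85 = 19.4
E[(2X - 8)²] = V((2X - 8)) + (E[(2X - 8)])² = 19.4 + (-18.8)² = 372.84

372.840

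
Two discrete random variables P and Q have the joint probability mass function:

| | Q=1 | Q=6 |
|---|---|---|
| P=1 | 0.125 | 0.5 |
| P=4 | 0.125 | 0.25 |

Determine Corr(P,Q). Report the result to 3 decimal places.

E[P] = 2.125,  E[Q] = 4.75
E[PQ] = 9.625
cov(P,Q) = E[PQ] − E[P]E[Q] = 9.625 − (2.125)(4.75) = -0.46875
Var(P) = 2.109375,  Var(Q) = 4.6875
ρ = -0.46875 / √(2.109375·4.6875) ≈ -0.149

-0.149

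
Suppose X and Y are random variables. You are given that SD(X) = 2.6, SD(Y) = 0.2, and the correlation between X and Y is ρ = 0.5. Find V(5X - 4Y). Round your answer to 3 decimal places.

159.240

V(X) = (2.6)² = 6.76;  V(Y) = (0.2)² = 0.04
Cov(X,Y) = ρ·SD(X)·SD(Y) = 0.5·2.6·0.2 = 0.26
V(5X - 4Y) = (5)²·V(X) + (-4)²·V(Y) + 2·(5)·(-4)·Cov(X,Y)
= 25·6.76 + 16·0.04 + -40·0.26 = 159.24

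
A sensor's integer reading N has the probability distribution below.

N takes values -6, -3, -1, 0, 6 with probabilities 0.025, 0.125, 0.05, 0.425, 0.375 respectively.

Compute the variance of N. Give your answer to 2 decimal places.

E[N] = (-6)(0.025) + (-3)(0.125) + (-1)(0.05) + (0)(0.425) + (6)(0.375) = 1.675
E[N²] = (-6)²(0.025) + (-3)²(0.125) + (-1)²(0.05) + (0)²(0.425) + (6)²(0.375) = 15.575
var(N) = E[N²] − (E[N])² = 15.575 − (1.675)² = 12.769375

12.77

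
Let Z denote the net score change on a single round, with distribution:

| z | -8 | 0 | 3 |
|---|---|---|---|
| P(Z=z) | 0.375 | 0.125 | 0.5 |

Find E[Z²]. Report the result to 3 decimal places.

E[Z²] = (-8)²(0.375) + (0)²(0.125) + (3)²(0.5) = 28.5

28.500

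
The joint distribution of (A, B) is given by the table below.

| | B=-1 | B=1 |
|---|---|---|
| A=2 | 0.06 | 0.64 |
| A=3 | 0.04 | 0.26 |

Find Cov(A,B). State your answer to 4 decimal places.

E[A] = 2.3,  E[B] = 0.8
E[AB] = 1.82
Cov(A,B) = E[AB] − E[A]E[B] = 1.82 − (2.3)(0.8) = -0.02

-0.0200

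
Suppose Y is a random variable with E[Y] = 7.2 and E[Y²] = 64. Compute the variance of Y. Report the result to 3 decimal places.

var(Y) = 64 − (7.2)² = 12.16

12.160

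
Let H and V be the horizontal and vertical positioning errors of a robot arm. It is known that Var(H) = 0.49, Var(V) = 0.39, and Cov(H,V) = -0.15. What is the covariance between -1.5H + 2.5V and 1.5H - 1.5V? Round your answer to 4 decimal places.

-3.4650

Cov(-1.5H + 2.5V, 1.5H - 1.5V) = (-1.5)(1.5)Var(H) + (2.5)(-1.5)Var(V) + [(-1.5)(-1.5) + (2.5)(1.5)]Cov(H,V)
= -2.25·0.49 + -3.75·0.39 + 6·-0.15 = -3.465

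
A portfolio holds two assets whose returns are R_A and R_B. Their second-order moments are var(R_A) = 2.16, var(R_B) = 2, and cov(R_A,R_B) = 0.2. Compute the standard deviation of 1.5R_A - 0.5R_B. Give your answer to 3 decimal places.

2.249

var(1.5R_A - 0.5R_B) = (1.5)²·var(R_A) + (-0.5)²·var(R_B) + 2·(1.5)·(-0.5)·cov(R_A,R_B)
= 2.25·2.16 + 0.25·2 + -1.5·0.2 = 5.06
σ(1.5R_A - 0.5R_B) = √5.06 ≈ 2.249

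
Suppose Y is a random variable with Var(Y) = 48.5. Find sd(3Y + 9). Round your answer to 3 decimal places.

20.893

Var(3Y + 9) = (3)²·48.5 = 436.5
sd(3Y + 9) = √436.5 ≈ 20.893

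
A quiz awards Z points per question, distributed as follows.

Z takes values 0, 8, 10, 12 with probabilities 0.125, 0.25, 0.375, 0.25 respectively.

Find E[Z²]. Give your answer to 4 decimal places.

89.5000

E[Z²] = (0)²(0.125) + (8)²(0.25) + (10)²(0.375) + (12)²(0.25) = 89.5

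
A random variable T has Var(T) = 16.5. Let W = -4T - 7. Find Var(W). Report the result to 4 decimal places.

264.0000

Var(-4T - 7) = (-4)²·Var(T) = 16·16.5 = 264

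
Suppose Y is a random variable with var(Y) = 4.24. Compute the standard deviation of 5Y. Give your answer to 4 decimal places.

var(5Y) = (5)²·4.24 = 106
σ(5Y) = √106 ≈ 10.2956

10.2956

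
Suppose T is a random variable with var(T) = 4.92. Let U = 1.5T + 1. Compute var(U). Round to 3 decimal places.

11.070

var(1.5T + 1) = (1.5)²·var(T) = 2.25·4.92 = 11.07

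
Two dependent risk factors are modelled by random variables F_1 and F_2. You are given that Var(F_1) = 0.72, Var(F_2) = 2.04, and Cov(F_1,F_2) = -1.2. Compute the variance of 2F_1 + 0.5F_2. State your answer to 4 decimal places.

0.9900

Var(2F_1 + 0.5F_2) = (2)²·Var(F_1) + (0.5)²·Var(F_2) + 2·(2)·(0.5)·Cov(F_1,F_2)
= 4·0.72 + 0.25·2.04 + 2·-1.2 = 0.99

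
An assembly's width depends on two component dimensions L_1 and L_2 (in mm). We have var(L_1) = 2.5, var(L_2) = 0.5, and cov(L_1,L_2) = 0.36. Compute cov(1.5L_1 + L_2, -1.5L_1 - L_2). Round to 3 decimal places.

-7.205

cov(1.5L_1 + L_2, -1.5L_1 - L_2) = (1.5)(-1.5)var(L_1) + (1)(-1)var(L_2) + [(1.5)(-1) + (1)(-1.5)]cov(L_1,L_2)
= -2.25·2.5 + -1·0.5 + -3·0.36 = -7.205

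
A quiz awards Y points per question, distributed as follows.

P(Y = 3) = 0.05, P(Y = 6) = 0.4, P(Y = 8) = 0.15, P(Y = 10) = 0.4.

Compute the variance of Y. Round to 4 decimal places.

E[Y] = (3)(0.05) + (6)(0.4) + (8)(0.15) + (10)(0.4) = 7.75
E[Y²] = (3)²(0.05) + (6)²(0.4) + (8)²(0.15) + (10)²(0.4) = 64.45
V(Y) = E[Y²] − (E[Y])² = 64.45 − (7.75)² = 4.3875

4.3875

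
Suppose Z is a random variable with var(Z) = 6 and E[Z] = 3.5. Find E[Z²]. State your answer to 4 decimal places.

18.2500

E[Z²] = var(Z) + (E[Z])² = 6 + (3.5)² = 18.25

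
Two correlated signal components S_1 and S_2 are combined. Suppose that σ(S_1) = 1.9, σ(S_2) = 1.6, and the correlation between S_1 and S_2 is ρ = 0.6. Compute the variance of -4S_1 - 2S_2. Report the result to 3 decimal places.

97.184

Var(S_1) = (1.9)² = 3.61;  Var(S_2) = (1.6)² = 2.56
Cov(S_1,S_2) = ρ·σ(S_1)·σ(S_2) = 0.6·1.9·1.6 = 1.824
Var(-4S_1 - 2S_2) = (-4)²·Var(S_1) + (-2)²·Var(S_2) + 2·(-4)·(-2)·Cov(S_1,S_2)
= 16·3.61 + 4·2.56 + 16·1.824 = 97.184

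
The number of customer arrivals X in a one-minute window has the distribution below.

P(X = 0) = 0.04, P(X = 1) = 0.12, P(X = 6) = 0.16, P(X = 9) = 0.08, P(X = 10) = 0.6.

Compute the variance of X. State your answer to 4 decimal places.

E[X] = (0)(0.04) + (1)(0.12) + (6)(0.16) + (9)(0.08) + (10)(0.6) = 7.8
E[X²] = (0)²(0.04) + (1)²(0.12) + (6)²(0.16) + (9)²(0.08) + (10)²(0.6) = 72.36
var(X) = E[X²] − (E[X])² = 72.36 − (7.8)² = 11.52

11.5200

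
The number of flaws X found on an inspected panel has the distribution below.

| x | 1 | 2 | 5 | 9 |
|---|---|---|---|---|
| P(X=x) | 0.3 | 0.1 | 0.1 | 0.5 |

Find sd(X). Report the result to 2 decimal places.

3.67

E[X] = (1)(0.3) + (2)(0.1) + (5)(0.1) + (9)(0.5) = 5.5
E[X²] = (1)²(0.3) + (2)²(0.1) + (5)²(0.1) + (9)²(0.5) = 43.7
var(X) = E[X²] − (E[X])² = 43.7 − (5.5)² = 13.45
sd(X) = √13.45 ≈ 3.67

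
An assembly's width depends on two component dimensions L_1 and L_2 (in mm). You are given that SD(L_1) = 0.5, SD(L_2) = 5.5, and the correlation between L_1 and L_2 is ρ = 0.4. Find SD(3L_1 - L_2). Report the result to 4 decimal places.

5.0892

var(L_1) = (0.5)² = 0.25;  var(L_2) = (5.5)² = 30.25
Cov(L_1,L_2) = ρ·SD(L_1)·SD(L_2) = 0.4·0.5·5.5 = 1.1
var(3L_1 - L_2) = (3)²·var(L_1) + (-1)²·var(L_2) + 2·(3)·(-1)·Cov(L_1,L_2)
= 9·0.25 + 1·30.25 + -6·1.1 = 25.9
SD(3L_1 - L_2) = √25.9 ≈ 5.0892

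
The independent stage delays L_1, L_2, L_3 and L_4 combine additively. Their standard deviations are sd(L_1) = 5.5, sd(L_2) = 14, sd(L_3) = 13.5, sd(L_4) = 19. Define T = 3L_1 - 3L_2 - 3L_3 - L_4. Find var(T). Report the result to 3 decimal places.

4037.500

var(L_1) = 30.25, var(L_2) = 196, var(L_3) = 182.25, var(L_4) = 361
By independence, var(T) = (3)²var(L_1) + (-3)²var(L_2) + (-3)²var(L_3) + (-1)²var(L_4)
= (3)²·30.25 + (-3)²·196 + (-3)²·182.25 + (-1)²·361 = 4037.5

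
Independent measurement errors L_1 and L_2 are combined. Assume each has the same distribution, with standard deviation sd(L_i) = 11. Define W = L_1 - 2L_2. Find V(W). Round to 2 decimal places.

V(L_i) = (11)² = 121
By independence, V(W) = (1)²V(L_1) + (-2)²V(L_2)
= (1)²·121 + (-2)²·121 = 605

605.00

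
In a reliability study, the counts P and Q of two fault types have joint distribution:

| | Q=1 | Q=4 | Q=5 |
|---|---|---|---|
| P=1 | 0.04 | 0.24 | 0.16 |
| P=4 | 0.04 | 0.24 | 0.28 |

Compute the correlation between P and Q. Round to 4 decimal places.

E[P] = 2.68,  E[Q] = 4.2
E[PQ] = 11.4
Cov(P,Q) = E[PQ] − E[P]E[Q] = 11.4 − (2.68)(4.2) = 0.144
V(P) = 2.2176,  V(Q) = 1.12
ρ = 0.144 / √(2.2176·1.12) ≈ 0.0914

0.0914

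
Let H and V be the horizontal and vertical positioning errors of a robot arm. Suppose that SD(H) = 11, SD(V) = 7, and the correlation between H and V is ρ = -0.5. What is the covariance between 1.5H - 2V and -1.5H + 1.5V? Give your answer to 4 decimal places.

-621.3750

var(H) = (11)² = 121;  var(V) = (7)² = 49
cov(H,V) = ρ·SD(H)·SD(V) = -0.5·11·7 = -38.5
cov(1.5H - 2V, -1.5H + 1.5V) = (1.5)(-1.5)var(H) + (-2)(1.5)var(V) + [(1.5)(1.5) + (-2)(-1.5)]cov(H,V)
= -2.25·121 + -3·49 + 5.25·-38.5 = -621.375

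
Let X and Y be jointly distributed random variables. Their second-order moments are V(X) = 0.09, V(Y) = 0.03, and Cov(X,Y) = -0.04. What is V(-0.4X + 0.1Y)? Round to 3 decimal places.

V(-0.4X + 0.1Y) = (-0.4)²·V(X) + (0.1)²·V(Y) + 2·(-0.4)·(0.1)·Cov(X,Y)
= 0.16·0.09 + 0.01·0.03 + -0.08·-0.04 = 0.0179

0.018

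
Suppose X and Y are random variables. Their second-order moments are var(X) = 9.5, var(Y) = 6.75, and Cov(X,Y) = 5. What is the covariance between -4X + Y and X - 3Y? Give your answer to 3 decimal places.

6.750

Cov(-4X + Y, X - 3Y) = (-4)(1)var(X) + (1)(-3)var(Y) + [(-4)(-3) + (1)(1)]Cov(X,Y)
= -4·9.5 + -3·6.75 + 13·5 = 6.75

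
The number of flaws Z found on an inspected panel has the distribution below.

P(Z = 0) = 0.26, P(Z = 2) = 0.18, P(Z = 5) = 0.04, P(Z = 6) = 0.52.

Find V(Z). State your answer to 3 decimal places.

E[Z] = (0)(0.26) + (2)(0.18) + (5)(0.04) + (6)(0.52) = 3.68
E[Z²] = (0)²(0.26) + (2)²(0.18) + (5)²(0.04) + (6)²(0.52) = 20.44
V(Z) = E[Z²] − (E[Z])² = 20.44 − (3.68)² = 6.8976

6.898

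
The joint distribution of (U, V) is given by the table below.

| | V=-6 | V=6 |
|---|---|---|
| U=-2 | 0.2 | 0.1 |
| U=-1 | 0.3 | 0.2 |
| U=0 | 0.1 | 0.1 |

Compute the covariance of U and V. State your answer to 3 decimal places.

E[U] = -1.1,  E[V] = -1.2
E[UV] = 1.8
Cov(U,V) = E[UV] − E[U]E[V] = 1.8 − (-1.1)(-1.2) = 0.48

0.480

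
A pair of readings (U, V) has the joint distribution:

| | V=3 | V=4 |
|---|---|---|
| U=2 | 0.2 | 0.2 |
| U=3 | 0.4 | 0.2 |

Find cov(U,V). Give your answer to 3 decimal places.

E[U] = 2.6,  E[V] = 3.4
E[UV] = 8.8
cov(U,V) = E[UV] − E[U]E[V] = 8.8 − (2.6)(3.4) = -0.04

-0.040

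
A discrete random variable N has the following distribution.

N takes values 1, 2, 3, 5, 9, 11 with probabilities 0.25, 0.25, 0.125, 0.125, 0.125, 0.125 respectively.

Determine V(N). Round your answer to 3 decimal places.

E[N] = (1)(0.25) + (2)(0.25) + (3)(0.125) + (5)(0.125) + (9)(0.125) + (11)(0.125) = 4.25
E[N²] = (1)²(0.25) + (2)²(0.25) + (3)²(0.125) + (5)²(0.125) + (9)²(0.125) + (11)²(0.125) = 30.75
V(N) = E[N²] − (E[N])² = 30.75 − (4.25)² = 12.6875

12.688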